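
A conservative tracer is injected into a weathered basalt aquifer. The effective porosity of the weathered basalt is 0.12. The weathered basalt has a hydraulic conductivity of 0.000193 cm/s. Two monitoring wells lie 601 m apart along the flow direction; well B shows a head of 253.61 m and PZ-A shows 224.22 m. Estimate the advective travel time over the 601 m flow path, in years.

24.2

Convert K: 0.000193 cm/s × 864 = 0.1668 m/day.
Hydraulic gradient i = (253.61 − 224.22) / 601 = 29.39 / 601 = 0.04890.
Darcy flux q = K · i = 0.1668 × 0.04890 = 0.008154 m/day.
Seepage velocity v = q / n_e = 0.008154 / 0.12 = 0.06795 m/day.
Travel time t = L / v = 601 / 0.06795 = 8844 days = 24.21 years.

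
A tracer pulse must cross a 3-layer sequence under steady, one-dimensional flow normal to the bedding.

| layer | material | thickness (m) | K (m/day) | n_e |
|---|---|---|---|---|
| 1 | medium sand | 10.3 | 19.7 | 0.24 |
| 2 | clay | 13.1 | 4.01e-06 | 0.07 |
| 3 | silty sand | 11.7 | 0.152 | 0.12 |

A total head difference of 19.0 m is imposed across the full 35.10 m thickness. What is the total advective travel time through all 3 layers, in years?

2260

With flow normal to the layers, continuity requires the same specific discharge q through every layer.
Σ(b_i/K_i) = 10.3/19.7 + 13.1/4.01e-06 + 11.7/0.152 = 3.267e+06 d.
q = Δh / Σ(b_i/K_i) = 19.0 / 3.267e+06 = 5.816e-06 m/day.
In each layer the seepage velocity is v_i = q/n_i, so the layer transit time is t_i = b_i·n_i / q:
  layer 1 (medium sand): t_1 = 10.3 × 0.24 / 5.816e-06 = 4.250e+05 d
  layer 2 (clay): t_2 = 13.1 × 0.07 / 5.816e-06 = 1.577e+05 d
  layer 3 (silty sand): t_3 = 11.7 × 0.12 / 5.816e-06 = 2.414e+05 d
Total t = Σ t_i = 8.241e+05 days = 2256 years.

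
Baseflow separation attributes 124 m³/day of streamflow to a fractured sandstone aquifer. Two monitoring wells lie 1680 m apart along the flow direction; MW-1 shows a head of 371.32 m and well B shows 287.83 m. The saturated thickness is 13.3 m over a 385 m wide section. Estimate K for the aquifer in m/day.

0.487

Cross-sectional area A = 385 × 13.3 = 5120 m².
Hydraulic gradient i = (371.32 − 287.83) / 1680 = 83.49 / 1680 = 0.04970.
From Q = K·A·i, K = Q / (A·i) = 124 / (5120 × 0.04970) = 0.4873 m/day.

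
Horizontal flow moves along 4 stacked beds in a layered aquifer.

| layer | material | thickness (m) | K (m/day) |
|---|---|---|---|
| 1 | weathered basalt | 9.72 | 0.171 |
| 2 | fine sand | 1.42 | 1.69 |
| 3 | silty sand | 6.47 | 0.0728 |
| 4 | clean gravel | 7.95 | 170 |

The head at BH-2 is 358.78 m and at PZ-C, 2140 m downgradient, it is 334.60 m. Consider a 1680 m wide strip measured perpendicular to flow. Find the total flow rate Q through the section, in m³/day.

25700

Flow is parallel to layering, so each bed carries its own Darcy discharge and the transmissivities add.
Σ(K_i·b_i) = 0.171×9.72 + 1.69×1.42 + 0.0728×6.47 + 170×7.95 = 1356 m²/day.
Hydraulic gradient i = (358.78 − 334.60) / 2140 = 24.18 / 2140 = 0.01130.
Q = Σ(K_i·b_i) · W · i = 1356 × 1680 × 0.01130 = 25741 m³/day.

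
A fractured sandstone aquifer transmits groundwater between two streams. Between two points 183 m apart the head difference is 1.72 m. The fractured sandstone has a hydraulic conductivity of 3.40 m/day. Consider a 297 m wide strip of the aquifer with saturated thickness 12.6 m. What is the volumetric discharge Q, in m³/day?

120

Cross-sectional area A = 297 × 12.6 = 3742 m².
Hydraulic gradient i = Δh / L = 1.72 / 183 = 0.009399.
Darcy's law: Q = K · A · i = 3.400 × 3742 × 0.009399 = 119.6 m³/day.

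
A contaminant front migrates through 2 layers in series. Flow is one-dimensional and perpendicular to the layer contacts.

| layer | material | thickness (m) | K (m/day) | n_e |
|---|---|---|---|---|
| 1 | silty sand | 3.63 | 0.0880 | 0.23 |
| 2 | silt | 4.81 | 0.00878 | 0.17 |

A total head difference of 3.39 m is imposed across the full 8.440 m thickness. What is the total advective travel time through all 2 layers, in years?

With flow normal to the layers, continuity requires the same specific discharge q through every layer.
Σ(b_i/K_i) = 3.63/0.0880 + 4.81/0.00878 = 589.1 d.
q = Δh / Σ(b_i/K_i) = 3.39 / 589.1 = 0.005755 m/day.
In each layer the seepage velocity is v_i = q/n_i, so the layer transit time is t_i = b_i·n_i / q:
  layer 1 (silty sand): t_1 = 3.63 × 0.23 / 0.005755 = 145.1 d
  layer 2 (silt): t_2 = 4.81 × 0.17 / 0.005755 = 142.1 d
Total t = Σ t_i = 287.2 days = 0.7862 years.

0.786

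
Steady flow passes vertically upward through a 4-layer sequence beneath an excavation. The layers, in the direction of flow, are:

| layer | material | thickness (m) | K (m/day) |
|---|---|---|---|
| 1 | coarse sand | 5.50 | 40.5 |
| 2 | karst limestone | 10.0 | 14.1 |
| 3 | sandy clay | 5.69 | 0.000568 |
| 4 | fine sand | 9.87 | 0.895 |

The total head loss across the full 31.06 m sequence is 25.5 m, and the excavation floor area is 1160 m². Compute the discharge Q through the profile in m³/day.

2.95

Flow is perpendicular to layering, so the layers act in series and the equivalent K is the thickness-weighted harmonic mean.
Total thickness L = 5.50 + 10.0 + 5.69 + 9.87 = 31.06 m.
Σ(b_i/K_i) = 5.50/40.5 + 10.0/14.1 + 5.69/0.000568 + 9.87/0.895 = 10029 d.
K_eq = L / Σ(b_i/K_i) = 31.06 / 10029 = 0.003097 m/day.
Q = K_eq · A · (Δh/L) = 0.003097 × 1160 × (25.5/31.06) = 2.949 m³/day.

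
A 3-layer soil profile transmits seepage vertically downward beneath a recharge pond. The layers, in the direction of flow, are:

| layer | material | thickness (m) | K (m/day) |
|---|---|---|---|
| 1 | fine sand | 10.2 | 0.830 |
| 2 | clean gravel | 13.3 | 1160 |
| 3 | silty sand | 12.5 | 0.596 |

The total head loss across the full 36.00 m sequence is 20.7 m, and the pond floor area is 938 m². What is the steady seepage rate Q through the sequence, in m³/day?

Flow is perpendicular to layering, so the layers act in series and the equivalent K is the thickness-weighted harmonic mean.
Total thickness L = 10.2 + 13.3 + 12.5 = 36.00 m.
Σ(b_i/K_i) = 10.2/0.830 + 13.3/1160 + 12.5/0.596 = 33.27 d.
K_eq = L / Σ(b_i/K_i) = 36.00 / 33.27 = 1.082 m/day.
Q = K_eq · A · (Δh/L) = 1.082 × 938 × (20.7/36.00) = 583.5 m³/day.

584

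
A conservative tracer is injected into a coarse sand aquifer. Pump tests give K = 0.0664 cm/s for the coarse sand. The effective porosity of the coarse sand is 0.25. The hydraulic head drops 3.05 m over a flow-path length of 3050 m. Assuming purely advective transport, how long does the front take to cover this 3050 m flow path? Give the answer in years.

Convert K: 0.0664 cm/s × 864 = 57.37 m/day.
Hydraulic gradient i = Δh / L = 3.05 / 3050 = 0.001000.
Darcy flux q = K · i = 57.37 × 0.001000 = 0.05737 m/day.
Seepage velocity v = q / n_e = 0.05737 / 0.25 = 0.2295 m/day.
Travel time t = L / v = 3050 / 0.2295 = 13291 days = 36.39 years.

36.4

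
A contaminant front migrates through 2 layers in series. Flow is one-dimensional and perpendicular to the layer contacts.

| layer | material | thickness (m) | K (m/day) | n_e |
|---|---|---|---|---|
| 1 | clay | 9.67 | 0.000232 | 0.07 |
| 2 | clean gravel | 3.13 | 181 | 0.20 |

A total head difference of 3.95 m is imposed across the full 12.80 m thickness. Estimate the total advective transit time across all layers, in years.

37.6

With flow normal to the layers, continuity requires the same specific discharge q through every layer.
Σ(b_i/K_i) = 9.67/0.000232 + 3.13/181 = 41681 d.
q = Δh / Σ(b_i/K_i) = 3.95 / 41681 = 9.477e-05 m/day.
In each layer the seepage velocity is v_i = q/n_i, so the layer transit time is t_i = b_i·n_i / q:
  layer 1 (clay): t_1 = 9.67 × 0.07 / 9.477e-05 = 7143 d
  layer 2 (clean gravel): t_2 = 3.13 × 0.20 / 9.477e-05 = 6606 d
Total t = Σ t_i = 13748 days = 37.64 years.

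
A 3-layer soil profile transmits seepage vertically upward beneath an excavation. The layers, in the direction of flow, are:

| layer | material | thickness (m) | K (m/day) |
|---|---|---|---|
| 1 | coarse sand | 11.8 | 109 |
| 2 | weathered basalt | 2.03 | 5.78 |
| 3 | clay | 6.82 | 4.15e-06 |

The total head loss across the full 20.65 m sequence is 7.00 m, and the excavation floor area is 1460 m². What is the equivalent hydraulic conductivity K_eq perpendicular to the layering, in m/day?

Flow is perpendicular to layering, so the layers act in series and the equivalent K is the thickness-weighted harmonic mean.
Total thickness L = 11.8 + 2.03 + 6.82 = 20.65 m.
Σ(b_i/K_i) = 11.8/109 + 2.03/5.78 + 6.82/4.15e-06 = 1.643e+06 d.
K_eq = L / Σ(b_i/K_i) = 20.65 / 1.643e+06 = 1.257e-05 m/day.

1.26e-05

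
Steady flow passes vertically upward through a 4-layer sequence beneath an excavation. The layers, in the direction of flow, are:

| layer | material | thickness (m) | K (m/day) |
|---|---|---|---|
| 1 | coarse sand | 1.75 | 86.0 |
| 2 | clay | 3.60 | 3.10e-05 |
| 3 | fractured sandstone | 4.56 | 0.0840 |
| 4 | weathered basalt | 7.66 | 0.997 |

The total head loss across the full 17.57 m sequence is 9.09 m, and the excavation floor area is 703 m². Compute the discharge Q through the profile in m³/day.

0.0550

Flow is perpendicular to layering, so the layers act in series and the equivalent K is the thickness-weighted harmonic mean.
Total thickness L = 1.75 + 3.60 + 4.56 + 7.66 = 17.57 m.
Σ(b_i/K_i) = 1.75/86.0 + 3.60/3.10e-05 + 4.56/0.0840 + 7.66/0.997 = 1.162e+05 d.
K_eq = L / Σ(b_i/K_i) = 17.57 / 1.162e+05 = 0.0001512 m/day.
Q = K_eq · A · (Δh/L) = 0.0001512 × 703 × (9.09/17.57) = 0.05500 m³/day.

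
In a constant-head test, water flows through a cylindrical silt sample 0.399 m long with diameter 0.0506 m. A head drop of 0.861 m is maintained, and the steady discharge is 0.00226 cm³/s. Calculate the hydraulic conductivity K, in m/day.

Cross-sectional area A = π·(d/2)² = π × (0.0506/2)² = 0.002011 m².
Convert discharge: 0.00226 cm³/s = 2.260e-09 m³/s.
Darcy's law rearranged: K = Q·L / (A·Δh) = 2.260e-09 × 0.399 / (0.002011 × 0.861) = 5.208e-07 m/s = 0.04500 m/day.

0.0450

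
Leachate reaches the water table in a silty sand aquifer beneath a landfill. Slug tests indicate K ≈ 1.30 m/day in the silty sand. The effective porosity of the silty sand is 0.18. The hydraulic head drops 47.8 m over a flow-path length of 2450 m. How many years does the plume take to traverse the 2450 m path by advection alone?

47.6

Hydraulic gradient i = Δh / L = 47.8 / 2450 = 0.01951.
Darcy flux q = K · i = 1.300 × 0.01951 = 0.02536 m/day.
Seepage velocity v = q / n_e = 0.02536 / 0.18 = 0.1409 m/day.
Travel time t = L / v = 2450 / 0.1409 = 17387 days = 47.60 years.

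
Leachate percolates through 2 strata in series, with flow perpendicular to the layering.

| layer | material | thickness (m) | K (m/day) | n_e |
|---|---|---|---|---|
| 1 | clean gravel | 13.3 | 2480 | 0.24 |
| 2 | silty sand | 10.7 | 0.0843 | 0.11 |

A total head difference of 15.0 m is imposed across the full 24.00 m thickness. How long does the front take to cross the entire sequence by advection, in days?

With flow normal to the layers, continuity requires the same specific discharge q through every layer.
Σ(b_i/K_i) = 13.3/2480 + 10.7/0.0843 = 126.9 d.
q = Δh / Σ(b_i/K_i) = 15.0 / 126.9 = 0.1182 m/day.
In each layer the seepage velocity is v_i = q/n_i, so the layer transit time is t_i = b_i·n_i / q:
  layer 1 (clean gravel): t_1 = 13.3 × 0.24 / 0.1182 = 27.01 d
  layer 2 (silty sand): t_2 = 10.7 × 0.11 / 0.1182 = 9.960 d
Total t = Σ t_i = 36.97 days.

37.0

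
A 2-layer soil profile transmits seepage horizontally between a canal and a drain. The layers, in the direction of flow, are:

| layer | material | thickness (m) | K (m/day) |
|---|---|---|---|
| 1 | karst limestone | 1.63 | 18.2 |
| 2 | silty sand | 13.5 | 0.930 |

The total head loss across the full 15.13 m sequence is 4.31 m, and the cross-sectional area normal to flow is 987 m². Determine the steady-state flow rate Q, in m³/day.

291

Flow is perpendicular to layering, so the layers act in series and the equivalent K is the thickness-weighted harmonic mean.
Total thickness L = 1.63 + 13.5 = 15.13 m.
Σ(b_i/K_i) = 1.63/18.2 + 13.5/0.930 = 14.61 d.
K_eq = L / Σ(b_i/K_i) = 15.13 / 14.61 = 1.036 m/day.
Q = K_eq · A · (Δh/L) = 1.036 × 987 × (4.31/15.13) = 291.3 m³/day.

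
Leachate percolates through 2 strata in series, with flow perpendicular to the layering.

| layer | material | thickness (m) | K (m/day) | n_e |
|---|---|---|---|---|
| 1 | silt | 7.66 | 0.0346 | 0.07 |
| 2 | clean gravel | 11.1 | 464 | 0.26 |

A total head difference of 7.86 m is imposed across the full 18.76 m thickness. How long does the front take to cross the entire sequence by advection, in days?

With flow normal to the layers, continuity requires the same specific discharge q through every layer.
Σ(b_i/K_i) = 7.66/0.0346 + 11.1/464 = 221.4 d.
q = Δh / Σ(b_i/K_i) = 7.86 / 221.4 = 0.03550 m/day.
In each layer the seepage velocity is v_i = q/n_i, so the layer transit time is t_i = b_i·n_i / q:
  layer 1 (silt): t_1 = 7.66 × 0.07 / 0.03550 = 15.10 d
  layer 2 (clean gravel): t_2 = 11.1 × 0.26 / 0.03550 = 81.30 d
Total t = Σ t_i = 96.40 days.

96.4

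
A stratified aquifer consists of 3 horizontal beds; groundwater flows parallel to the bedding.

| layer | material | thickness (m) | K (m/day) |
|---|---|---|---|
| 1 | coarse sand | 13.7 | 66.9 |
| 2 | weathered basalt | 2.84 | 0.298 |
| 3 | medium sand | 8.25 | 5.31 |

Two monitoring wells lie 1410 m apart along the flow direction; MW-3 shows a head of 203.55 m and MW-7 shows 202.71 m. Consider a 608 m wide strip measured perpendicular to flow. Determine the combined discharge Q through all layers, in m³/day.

Flow is parallel to layering, so each bed carries its own Darcy discharge and the transmissivities add.
Σ(K_i·b_i) = 66.9×13.7 + 0.298×2.84 + 5.31×8.25 = 961.2 m²/day.
Hydraulic gradient i = (203.55 − 202.71) / 1410 = 0.84 / 1410 = 0.0005957.
Q = Σ(K_i·b_i) · W · i = 961.2 × 608 × 0.0005957 = 348.2 m³/day.

348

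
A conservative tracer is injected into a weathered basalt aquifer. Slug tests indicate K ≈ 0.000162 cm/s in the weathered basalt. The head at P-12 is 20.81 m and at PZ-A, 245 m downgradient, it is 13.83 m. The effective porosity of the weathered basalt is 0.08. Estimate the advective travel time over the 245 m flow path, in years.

13.5

Convert K: 0.000162 cm/s × 864 = 0.1400 m/day.
Hydraulic gradient i = (20.81 − 13.83) / 245 = 6.98 / 245 = 0.02849.
Darcy flux q = K · i = 0.1400 × 0.02849 = 0.003988 m/day.
Seepage velocity v = q / n_e = 0.003988 / 0.08 = 0.04985 m/day.
Travel time t = L / v = 245 / 0.04985 = 4915 days = 13.46 years.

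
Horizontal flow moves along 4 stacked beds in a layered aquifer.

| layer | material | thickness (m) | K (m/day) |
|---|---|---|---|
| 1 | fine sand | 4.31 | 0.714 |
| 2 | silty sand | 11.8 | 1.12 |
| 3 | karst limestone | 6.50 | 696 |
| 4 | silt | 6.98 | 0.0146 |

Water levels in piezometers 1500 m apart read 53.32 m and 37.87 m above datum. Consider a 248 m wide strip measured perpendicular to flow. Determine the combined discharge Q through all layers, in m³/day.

11600

Flow is parallel to layering, so each bed carries its own Darcy discharge and the transmissivities add.
Σ(K_i·b_i) = 0.714×4.31 + 1.12×11.8 + 696×6.50 + 0.0146×6.98 = 4540 m²/day.
Hydraulic gradient i = (53.32 − 37.87) / 1500 = 15.45 / 1500 = 0.01030.
Q = Σ(K_i·b_i) · W · i = 4540 × 248 × 0.01030 = 11598 m³/day.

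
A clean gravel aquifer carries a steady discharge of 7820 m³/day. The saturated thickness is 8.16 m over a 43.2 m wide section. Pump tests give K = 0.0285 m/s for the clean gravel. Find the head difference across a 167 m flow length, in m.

Convert K: 0.0285 m/s × 86400 = 2462 m/day.
Cross-sectional area A = 43.2 × 8.16 = 352.5 m².
From Q = K·A·i, i = Q / (K·A) = 7820 / (2462 × 352.5) = 0.009009.
Head loss Δh = i · L = 0.009009 × 167 = 1.504 m.

1.50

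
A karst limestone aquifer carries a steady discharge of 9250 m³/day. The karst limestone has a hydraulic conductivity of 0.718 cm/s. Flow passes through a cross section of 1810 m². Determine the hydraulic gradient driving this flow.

0.00824

Convert K: 0.718 cm/s × 864 = 620.4 m/day.
From Q = K·A·i, i = Q / (K·A) = 9250 / (620.4 × 1810) = 0.008238.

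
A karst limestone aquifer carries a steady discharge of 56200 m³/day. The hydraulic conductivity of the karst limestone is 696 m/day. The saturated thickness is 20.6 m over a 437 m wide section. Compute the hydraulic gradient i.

Cross-sectional area A = 437 × 20.6 = 9002 m².
From Q = K·A·i, i = Q / (K·A) = 56200 / (696.0 × 9002) = 0.008970.

0.00897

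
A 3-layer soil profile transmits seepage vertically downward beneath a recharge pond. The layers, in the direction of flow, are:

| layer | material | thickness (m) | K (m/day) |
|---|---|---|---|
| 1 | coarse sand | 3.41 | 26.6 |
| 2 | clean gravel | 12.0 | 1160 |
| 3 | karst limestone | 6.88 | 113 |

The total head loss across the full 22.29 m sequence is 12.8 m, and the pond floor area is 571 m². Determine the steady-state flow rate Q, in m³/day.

Flow is perpendicular to layering, so the layers act in series and the equivalent K is the thickness-weighted harmonic mean.
Total thickness L = 3.41 + 12.0 + 6.88 = 22.29 m.
Σ(b_i/K_i) = 3.41/26.6 + 12.0/1160 + 6.88/113 = 0.1994 d.
K_eq = L / Σ(b_i/K_i) = 22.29 / 0.1994 = 111.8 m/day.
Q = K_eq · A · (Δh/L) = 111.8 × 571 × (12.8/22.29) = 36649 m³/day.

36600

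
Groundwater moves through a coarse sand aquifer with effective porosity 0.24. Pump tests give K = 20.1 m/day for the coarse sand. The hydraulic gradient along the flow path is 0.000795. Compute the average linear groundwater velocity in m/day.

Hydraulic gradient i = 0.000795.
Darcy flux q = K · i = 20.10 × 0.0007950 = 0.01598 m/day.
Seepage velocity v = q / n_e = 0.01598 / 0.24 = 0.06658 m/day.

0.0666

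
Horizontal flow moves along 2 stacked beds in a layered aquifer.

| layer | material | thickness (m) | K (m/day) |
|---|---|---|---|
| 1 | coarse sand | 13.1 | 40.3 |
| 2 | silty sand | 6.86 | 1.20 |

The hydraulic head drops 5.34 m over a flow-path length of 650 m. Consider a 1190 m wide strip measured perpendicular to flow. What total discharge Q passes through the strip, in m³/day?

Flow is parallel to layering, so each bed carries its own Darcy discharge and the transmissivities add.
Σ(K_i·b_i) = 40.3×13.1 + 1.20×6.86 = 536.2 m²/day.
Hydraulic gradient i = Δh / L = 5.34 / 650 = 0.008215.
Q = Σ(K_i·b_i) · W · i = 536.2 × 1190 × 0.008215 = 5242 m³/day.

5240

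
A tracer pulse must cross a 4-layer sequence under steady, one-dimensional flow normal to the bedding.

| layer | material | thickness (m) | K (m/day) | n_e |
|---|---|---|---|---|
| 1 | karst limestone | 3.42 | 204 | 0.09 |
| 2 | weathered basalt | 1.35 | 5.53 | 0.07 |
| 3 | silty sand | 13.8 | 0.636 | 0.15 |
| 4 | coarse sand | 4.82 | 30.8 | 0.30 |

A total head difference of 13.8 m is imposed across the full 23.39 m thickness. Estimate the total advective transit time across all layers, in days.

6.28

With flow normal to the layers, continuity requires the same specific discharge q through every layer.
Σ(b_i/K_i) = 3.42/204 + 1.35/5.53 + 13.8/0.636 + 4.82/30.8 = 22.12 d.
q = Δh / Σ(b_i/K_i) = 13.8 / 22.12 = 0.6240 m/day.
In each layer the seepage velocity is v_i = q/n_i, so the layer transit time is t_i = b_i·n_i / q:
  layer 1 (karst limestone): t_1 = 3.42 × 0.09 / 0.6240 = 0.4933 d
  layer 2 (weathered basalt): t_2 = 1.35 × 0.07 / 0.6240 = 0.1514 d
  layer 3 (silty sand): t_3 = 13.8 × 0.15 / 0.6240 = 3.317 d
  layer 4 (coarse sand): t_4 = 4.82 × 0.30 / 0.6240 = 2.317 d
Total t = Σ t_i = 6.279 days.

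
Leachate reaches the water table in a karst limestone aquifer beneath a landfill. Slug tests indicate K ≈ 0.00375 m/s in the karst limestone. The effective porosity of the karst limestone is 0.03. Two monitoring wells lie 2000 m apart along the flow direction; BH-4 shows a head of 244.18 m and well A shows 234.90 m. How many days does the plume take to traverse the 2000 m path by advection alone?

Convert K: 0.00375 m/s × 86400 = 324.0 m/day.
Hydraulic gradient i = (244.18 − 234.90) / 2000 = 9.28 / 2000 = 0.004640.
Darcy flux q = K · i = 324.0 × 0.004640 = 1.503 m/day.
Seepage velocity v = q / n_e = 1.503 / 0.03 = 50.11 m/day.
Travel time t = L / v = 2000 / 50.11 = 39.91 days.

39.9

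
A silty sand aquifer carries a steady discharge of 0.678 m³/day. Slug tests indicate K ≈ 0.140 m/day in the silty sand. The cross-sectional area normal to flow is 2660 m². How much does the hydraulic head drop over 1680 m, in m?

3.06

From Q = K·A·i, i = Q / (K·A) = 0.678 / (0.1400 × 2660) = 0.001821.
Head loss Δh = i · L = 0.001821 × 1680 = 3.059 m.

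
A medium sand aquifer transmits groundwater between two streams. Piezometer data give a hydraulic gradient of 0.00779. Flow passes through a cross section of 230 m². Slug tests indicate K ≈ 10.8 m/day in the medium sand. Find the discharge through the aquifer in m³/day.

Hydraulic gradient i = 0.00779.
Darcy's law: Q = K · A · i = 10.80 × 230.0 × 0.007790 = 19.35 m³/day.

19.4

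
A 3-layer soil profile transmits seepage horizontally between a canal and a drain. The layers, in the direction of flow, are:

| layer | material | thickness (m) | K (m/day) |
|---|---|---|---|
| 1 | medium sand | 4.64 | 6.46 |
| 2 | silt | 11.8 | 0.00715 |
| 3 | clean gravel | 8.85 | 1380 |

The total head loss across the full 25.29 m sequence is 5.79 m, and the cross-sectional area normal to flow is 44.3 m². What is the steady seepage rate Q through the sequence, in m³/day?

0.155

Flow is perpendicular to layering, so the layers act in series and the equivalent K is the thickness-weighted harmonic mean.
Total thickness L = 4.64 + 11.8 + 8.85 = 25.29 m.
Σ(b_i/K_i) = 4.64/6.46 + 11.8/0.00715 + 8.85/1380 = 1651 d.
K_eq = L / Σ(b_i/K_i) = 25.29 / 1651 = 0.01532 m/day.
Q = K_eq · A · (Δh/L) = 0.01532 × 44.3 × (5.79/25.29) = 0.1554 m³/day.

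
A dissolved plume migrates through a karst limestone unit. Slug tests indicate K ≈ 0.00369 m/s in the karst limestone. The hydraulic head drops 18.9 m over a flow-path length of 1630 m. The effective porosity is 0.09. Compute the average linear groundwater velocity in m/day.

Convert K: 0.00369 m/s × 86400 = 318.8 m/day.
Hydraulic gradient i = Δh / L = 18.9 / 1630 = 0.01160.
Darcy flux q = K · i = 318.8 × 0.01160 = 3.697 m/day.
Seepage velocity v = q / n_e = 3.697 / 0.09 = 41.07 m/day.

41.1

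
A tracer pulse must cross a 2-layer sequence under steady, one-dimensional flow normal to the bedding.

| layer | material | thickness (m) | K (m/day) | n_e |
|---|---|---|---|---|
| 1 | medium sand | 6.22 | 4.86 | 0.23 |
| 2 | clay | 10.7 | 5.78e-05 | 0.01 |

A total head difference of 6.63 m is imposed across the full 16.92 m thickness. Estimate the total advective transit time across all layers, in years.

118

With flow normal to the layers, continuity requires the same specific discharge q through every layer.
Σ(b_i/K_i) = 6.22/4.86 + 10.7/5.78e-05 = 1.851e+05 d.
q = Δh / Σ(b_i/K_i) = 6.63 / 1.851e+05 = 3.581e-05 m/day.
In each layer the seepage velocity is v_i = q/n_i, so the layer transit time is t_i = b_i·n_i / q:
  layer 1 (medium sand): t_1 = 6.22 × 0.23 / 3.581e-05 = 39945 d
  layer 2 (clay): t_2 = 10.7 × 0.01 / 3.581e-05 = 2988 d
Total t = Σ t_i = 42933 days = 117.5 years.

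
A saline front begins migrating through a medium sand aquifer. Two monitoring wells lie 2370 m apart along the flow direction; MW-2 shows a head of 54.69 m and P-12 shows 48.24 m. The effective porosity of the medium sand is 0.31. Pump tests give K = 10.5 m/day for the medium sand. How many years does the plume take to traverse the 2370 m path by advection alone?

Hydraulic gradient i = (54.69 − 48.24) / 2370 = 6.45 / 2370 = 0.002722.
Darcy flux q = K · i = 10.50 × 0.002722 = 0.02858 m/day.
Seepage velocity v = q / n_e = 0.02858 / 0.31 = 0.09218 m/day.
Travel time t = L / v = 2370 / 0.09218 = 25710 days = 70.39 years.

70.4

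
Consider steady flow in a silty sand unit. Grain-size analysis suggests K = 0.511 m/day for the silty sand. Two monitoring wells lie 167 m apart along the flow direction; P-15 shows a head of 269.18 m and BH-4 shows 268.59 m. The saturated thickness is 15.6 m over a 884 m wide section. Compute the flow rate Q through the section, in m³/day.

24.9

Cross-sectional area A = 884 × 15.6 = 13790 m².
Hydraulic gradient i = (269.18 − 268.59) / 167 = 0.59 / 167 = 0.003533.
Darcy's law: Q = K · A · i = 0.5110 × 13790 × 0.003533 = 24.90 m³/day.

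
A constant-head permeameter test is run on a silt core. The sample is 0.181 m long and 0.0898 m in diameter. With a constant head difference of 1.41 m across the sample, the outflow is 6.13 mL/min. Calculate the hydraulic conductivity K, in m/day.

0.179

Cross-sectional area A = π·(d/2)² = π × (0.0898/2)² = 0.006333 m².
Convert discharge: 6.13 mL/min = 1.022e-07 m³/s.
Darcy's law rearranged: K = Q·L / (A·Δh) = 1.022e-07 × 0.181 / (0.006333 × 1.41) = 2.071e-06 m/s = 0.1789 m/day.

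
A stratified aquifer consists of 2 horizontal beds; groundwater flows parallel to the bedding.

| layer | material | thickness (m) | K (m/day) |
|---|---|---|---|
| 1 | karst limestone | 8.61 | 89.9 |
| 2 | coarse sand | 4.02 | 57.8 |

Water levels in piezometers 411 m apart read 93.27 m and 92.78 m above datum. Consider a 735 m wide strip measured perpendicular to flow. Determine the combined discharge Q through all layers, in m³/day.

Flow is parallel to layering, so each bed carries its own Darcy discharge and the transmissivities add.
Σ(K_i·b_i) = 89.9×8.61 + 57.8×4.02 = 1006 m²/day.
Hydraulic gradient i = (93.27 − 92.78) / 411 = 0.49 / 411 = 0.001192.
Q = Σ(K_i·b_i) · W · i = 1006 × 735 × 0.001192 = 881.9 m³/day.

882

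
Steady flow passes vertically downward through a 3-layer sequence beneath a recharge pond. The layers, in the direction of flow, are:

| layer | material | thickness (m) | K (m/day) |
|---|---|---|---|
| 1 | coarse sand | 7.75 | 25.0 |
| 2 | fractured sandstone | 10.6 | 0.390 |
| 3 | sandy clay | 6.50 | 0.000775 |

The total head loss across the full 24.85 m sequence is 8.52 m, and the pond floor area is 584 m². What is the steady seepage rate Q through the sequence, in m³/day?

0.591

Flow is perpendicular to layering, so the layers act in series and the equivalent K is the thickness-weighted harmonic mean.
Total thickness L = 7.75 + 10.6 + 6.50 = 24.85 m.
Σ(b_i/K_i) = 7.75/25.0 + 10.6/0.390 + 6.50/0.000775 = 8415 d.
K_eq = L / Σ(b_i/K_i) = 24.85 / 8415 = 0.002953 m/day.
Q = K_eq · A · (Δh/L) = 0.002953 × 584 × (8.52/24.85) = 0.5913 m³/day.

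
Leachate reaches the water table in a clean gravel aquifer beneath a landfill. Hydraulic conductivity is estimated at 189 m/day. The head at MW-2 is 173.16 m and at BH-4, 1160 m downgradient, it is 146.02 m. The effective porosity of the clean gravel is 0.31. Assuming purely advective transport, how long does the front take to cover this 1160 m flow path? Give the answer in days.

Hydraulic gradient i = (173.16 − 146.02) / 1160 = 27.14 / 1160 = 0.02340.
Darcy flux q = K · i = 189.0 × 0.02340 = 4.422 m/day.
Seepage velocity v = q / n_e = 4.422 / 0.31 = 14.26 m/day.
Travel time t = L / v = 1160 / 14.26 = 81.32 days.

81.3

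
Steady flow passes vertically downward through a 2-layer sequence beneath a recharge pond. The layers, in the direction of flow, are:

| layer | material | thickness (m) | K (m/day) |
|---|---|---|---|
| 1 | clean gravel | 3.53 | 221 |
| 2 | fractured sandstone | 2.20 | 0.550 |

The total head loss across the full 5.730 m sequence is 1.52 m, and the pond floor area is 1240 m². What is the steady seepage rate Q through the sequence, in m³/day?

Flow is perpendicular to layering, so the layers act in series and the equivalent K is the thickness-weighted harmonic mean.
Total thickness L = 3.53 + 2.20 = 5.730 m.
Σ(b_i/K_i) = 3.53/221 + 2.20/0.550 = 4.016 d.
K_eq = L / Σ(b_i/K_i) = 5.730 / 4.016 = 1.427 m/day.
Q = K_eq · A · (Δh/L) = 1.427 × 1240 × (1.52/5.730) = 469.3 m³/day.

469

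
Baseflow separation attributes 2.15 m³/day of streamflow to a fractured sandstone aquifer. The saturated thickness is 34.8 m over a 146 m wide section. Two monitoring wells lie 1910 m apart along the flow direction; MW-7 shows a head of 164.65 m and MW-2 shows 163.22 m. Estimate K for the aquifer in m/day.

0.565

Cross-sectional area A = 146 × 34.8 = 5081 m².
Hydraulic gradient i = (164.65 − 163.22) / 1910 = 1.43 / 1910 = 0.0007487.
From Q = K·A·i, K = Q / (A·i) = 2.15 / (5081 × 0.0007487) = 0.5652 m/day.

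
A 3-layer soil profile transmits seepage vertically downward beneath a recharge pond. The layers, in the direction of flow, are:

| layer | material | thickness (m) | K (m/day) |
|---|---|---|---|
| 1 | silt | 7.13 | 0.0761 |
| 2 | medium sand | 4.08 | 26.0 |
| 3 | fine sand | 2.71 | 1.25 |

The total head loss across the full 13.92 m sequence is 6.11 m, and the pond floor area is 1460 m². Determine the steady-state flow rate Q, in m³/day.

Flow is perpendicular to layering, so the layers act in series and the equivalent K is the thickness-weighted harmonic mean.
Total thickness L = 7.13 + 4.08 + 2.71 = 13.92 m.
Σ(b_i/K_i) = 7.13/0.0761 + 4.08/26.0 + 2.71/1.25 = 96.02 d.
K_eq = L / Σ(b_i/K_i) = 13.92 / 96.02 = 0.1450 m/day.
Q = K_eq · A · (Δh/L) = 0.1450 × 1460 × (6.11/13.92) = 92.91 m³/day.

92.9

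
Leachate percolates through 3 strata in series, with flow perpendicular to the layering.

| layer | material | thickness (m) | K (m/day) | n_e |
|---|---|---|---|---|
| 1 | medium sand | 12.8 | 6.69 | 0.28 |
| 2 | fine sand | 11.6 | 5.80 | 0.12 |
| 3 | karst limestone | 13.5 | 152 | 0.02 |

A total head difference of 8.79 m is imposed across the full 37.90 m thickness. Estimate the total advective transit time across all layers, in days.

With flow normal to the layers, continuity requires the same specific discharge q through every layer.
Σ(b_i/K_i) = 12.8/6.69 + 11.6/5.80 + 13.5/152 = 4.002 d.
q = Δh / Σ(b_i/K_i) = 8.79 / 4.002 = 2.196 m/day.
In each layer the seepage velocity is v_i = q/n_i, so the layer transit time is t_i = b_i·n_i / q:
  layer 1 (medium sand): t_1 = 12.8 × 0.28 / 2.196 = 1.632 d
  layer 2 (fine sand): t_2 = 11.6 × 0.12 / 2.196 = 0.6338 d
  layer 3 (karst limestone): t_3 = 13.5 × 0.02 / 2.196 = 0.1229 d
Total t = Σ t_i = 2.389 days.

2.39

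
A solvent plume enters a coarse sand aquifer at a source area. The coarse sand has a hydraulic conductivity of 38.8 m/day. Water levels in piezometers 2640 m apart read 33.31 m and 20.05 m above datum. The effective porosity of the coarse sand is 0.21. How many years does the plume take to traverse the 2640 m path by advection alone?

7.79

Hydraulic gradient i = (33.31 − 20.05) / 2640 = 13.26 / 2640 = 0.005023.
Darcy flux q = K · i = 38.80 × 0.005023 = 0.1949 m/day.
Seepage velocity v = q / n_e = 0.1949 / 0.21 = 0.9280 m/day.
Travel time t = L / v = 2640 / 0.9280 = 2845 days = 7.789 years.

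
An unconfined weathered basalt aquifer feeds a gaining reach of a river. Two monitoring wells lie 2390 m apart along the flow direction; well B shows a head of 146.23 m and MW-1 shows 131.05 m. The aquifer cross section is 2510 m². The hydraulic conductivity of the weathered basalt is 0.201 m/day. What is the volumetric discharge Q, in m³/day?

3.20

Hydraulic gradient i = (146.23 − 131.05) / 2390 = 15.18 / 2390 = 0.006351.
Darcy's law: Q = K · A · i = 0.2010 × 2510 × 0.006351 = 3.204 m³/day.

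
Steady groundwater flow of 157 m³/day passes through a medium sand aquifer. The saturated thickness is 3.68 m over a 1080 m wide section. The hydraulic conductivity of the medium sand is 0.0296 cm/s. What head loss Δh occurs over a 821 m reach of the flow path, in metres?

Convert K: 0.0296 cm/s × 864 = 25.57 m/day.
Cross-sectional area A = 1080 × 3.68 = 3974 m².
From Q = K·A·i, i = Q / (K·A) = 157 / (25.57 × 3974) = 0.001545.
Head loss Δh = i · L = 0.001545 × 821 = 1.268 m.

1.27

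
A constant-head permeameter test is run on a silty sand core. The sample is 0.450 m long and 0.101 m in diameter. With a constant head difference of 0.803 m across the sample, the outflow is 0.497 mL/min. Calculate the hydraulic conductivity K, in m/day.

Cross-sectional area A = π·(d/2)² = π × (0.101/2)² = 0.008012 m².
Convert discharge: 0.497 mL/min = 8.283e-09 m³/s.
Darcy's law rearranged: K = Q·L / (A·Δh) = 8.283e-09 × 0.450 / (0.008012 × 0.803) = 5.794e-07 m/s = 0.05006 m/day.

0.0501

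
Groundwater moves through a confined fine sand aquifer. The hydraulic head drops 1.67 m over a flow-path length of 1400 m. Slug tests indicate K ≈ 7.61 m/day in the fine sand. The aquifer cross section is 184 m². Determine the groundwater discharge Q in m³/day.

Hydraulic gradient i = Δh / L = 1.67 / 1400 = 0.001193.
Darcy's law: Q = K · A · i = 7.610 × 184.0 × 0.001193 = 1.670 m³/day.

1.67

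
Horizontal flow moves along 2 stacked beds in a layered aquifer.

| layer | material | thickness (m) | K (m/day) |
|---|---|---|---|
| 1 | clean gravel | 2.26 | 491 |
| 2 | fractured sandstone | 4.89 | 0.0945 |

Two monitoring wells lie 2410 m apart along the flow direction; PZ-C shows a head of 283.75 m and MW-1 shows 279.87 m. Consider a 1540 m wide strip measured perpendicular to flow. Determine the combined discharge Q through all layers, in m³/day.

Flow is parallel to layering, so each bed carries its own Darcy discharge and the transmissivities add.
Σ(K_i·b_i) = 491×2.26 + 0.0945×4.89 = 1110 m²/day.
Hydraulic gradient i = (283.75 − 279.87) / 2410 = 3.88 / 2410 = 0.001610.
Q = Σ(K_i·b_i) · W · i = 1110 × 1540 × 0.001610 = 2752 m³/day.

2750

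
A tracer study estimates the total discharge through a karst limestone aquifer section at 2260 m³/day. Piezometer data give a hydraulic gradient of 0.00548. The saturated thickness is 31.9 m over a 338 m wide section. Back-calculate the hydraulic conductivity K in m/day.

38.2

Cross-sectional area A = 338 × 31.9 = 10782 m².
Hydraulic gradient i = 0.00548.
From Q = K·A·i, K = Q / (A·i) = 2260 / (10782 × 0.005480) = 38.25 m/day.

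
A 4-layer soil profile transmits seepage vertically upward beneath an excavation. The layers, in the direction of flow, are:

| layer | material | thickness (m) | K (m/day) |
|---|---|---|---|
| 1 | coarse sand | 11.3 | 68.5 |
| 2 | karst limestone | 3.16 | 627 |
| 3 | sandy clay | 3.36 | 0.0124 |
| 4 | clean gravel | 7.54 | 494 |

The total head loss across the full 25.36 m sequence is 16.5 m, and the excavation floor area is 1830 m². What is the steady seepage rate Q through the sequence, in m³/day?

Flow is perpendicular to layering, so the layers act in series and the equivalent K is the thickness-weighted harmonic mean.
Total thickness L = 11.3 + 3.16 + 3.36 + 7.54 = 25.36 m.
Σ(b_i/K_i) = 11.3/68.5 + 3.16/627 + 3.36/0.0124 + 7.54/494 = 271.2 d.
K_eq = L / Σ(b_i/K_i) = 25.36 / 271.2 = 0.09353 m/day.
Q = K_eq · A · (Δh/L) = 0.09353 × 1830 × (16.5/25.36) = 111.4 m³/day.

111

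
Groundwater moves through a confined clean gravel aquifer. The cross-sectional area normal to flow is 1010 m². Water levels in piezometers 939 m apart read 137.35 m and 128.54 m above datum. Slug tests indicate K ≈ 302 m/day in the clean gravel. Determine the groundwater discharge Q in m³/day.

Hydraulic gradient i = (137.35 − 128.54) / 939 = 8.81 / 939 = 0.009382.
Darcy's law: Q = K · A · i = 302.0 × 1010 × 0.009382 = 2862 m³/day.

2860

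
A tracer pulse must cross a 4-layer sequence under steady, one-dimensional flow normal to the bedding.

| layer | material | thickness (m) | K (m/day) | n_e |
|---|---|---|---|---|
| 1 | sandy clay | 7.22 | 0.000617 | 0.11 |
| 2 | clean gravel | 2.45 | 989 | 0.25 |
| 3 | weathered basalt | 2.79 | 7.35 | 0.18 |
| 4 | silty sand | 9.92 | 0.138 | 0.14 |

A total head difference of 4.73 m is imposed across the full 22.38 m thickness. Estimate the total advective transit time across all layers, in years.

With flow normal to the layers, continuity requires the same specific discharge q through every layer.
Σ(b_i/K_i) = 7.22/0.000617 + 2.45/989 + 2.79/7.35 + 9.92/0.138 = 11774 d.
q = Δh / Σ(b_i/K_i) = 4.73 / 11774 = 0.0004017 m/day.
In each layer the seepage velocity is v_i = q/n_i, so the layer transit time is t_i = b_i·n_i / q:
  layer 1 (sandy clay): t_1 = 7.22 × 0.11 / 0.0004017 = 1977 d
  layer 2 (clean gravel): t_2 = 2.45 × 0.25 / 0.0004017 = 1525 d
  layer 3 (weathered basalt): t_3 = 2.79 × 0.18 / 0.0004017 = 1250 d
  layer 4 (silty sand): t_4 = 9.92 × 0.14 / 0.0004017 = 3457 d
Total t = Σ t_i = 8209 days = 22.47 years.

22.5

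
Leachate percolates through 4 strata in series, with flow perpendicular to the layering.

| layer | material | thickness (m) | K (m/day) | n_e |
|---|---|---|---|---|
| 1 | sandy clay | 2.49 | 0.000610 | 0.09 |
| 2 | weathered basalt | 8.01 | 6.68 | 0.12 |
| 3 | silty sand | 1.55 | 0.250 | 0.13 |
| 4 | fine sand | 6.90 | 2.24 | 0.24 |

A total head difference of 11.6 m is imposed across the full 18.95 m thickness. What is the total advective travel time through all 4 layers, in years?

With flow normal to the layers, continuity requires the same specific discharge q through every layer.
Σ(b_i/K_i) = 2.49/0.000610 + 8.01/6.68 + 1.55/0.250 + 6.90/2.24 = 4092 d.
q = Δh / Σ(b_i/K_i) = 11.6 / 4092 = 0.002834 m/day.
In each layer the seepage velocity is v_i = q/n_i, so the layer transit time is t_i = b_i·n_i / q:
  layer 1 (sandy clay): t_1 = 2.49 × 0.09 / 0.002834 = 79.06 d
  layer 2 (weathered basalt): t_2 = 8.01 × 0.12 / 0.002834 = 339.1 d
  layer 3 (silty sand): t_3 = 1.55 × 0.13 / 0.002834 = 71.09 d
  layer 4 (fine sand): t_4 = 6.90 × 0.24 / 0.002834 = 584.2 d
Total t = Σ t_i = 1073 days = 2.939 years.

2.94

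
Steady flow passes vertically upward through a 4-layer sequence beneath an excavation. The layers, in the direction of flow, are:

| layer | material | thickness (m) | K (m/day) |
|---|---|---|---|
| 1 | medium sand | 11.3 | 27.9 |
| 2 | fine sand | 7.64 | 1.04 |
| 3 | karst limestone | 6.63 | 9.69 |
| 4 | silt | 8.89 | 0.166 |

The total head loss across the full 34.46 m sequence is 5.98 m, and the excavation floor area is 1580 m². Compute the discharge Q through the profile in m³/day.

152

Flow is perpendicular to layering, so the layers act in series and the equivalent K is the thickness-weighted harmonic mean.
Total thickness L = 11.3 + 7.64 + 6.63 + 8.89 = 34.46 m.
Σ(b_i/K_i) = 11.3/27.9 + 7.64/1.04 + 6.63/9.69 + 8.89/0.166 = 61.99 d.
K_eq = L / Σ(b_i/K_i) = 34.46 / 61.99 = 0.5559 m/day.
Q = K_eq · A · (Δh/L) = 0.5559 × 1580 × (5.98/34.46) = 152.4 m³/day.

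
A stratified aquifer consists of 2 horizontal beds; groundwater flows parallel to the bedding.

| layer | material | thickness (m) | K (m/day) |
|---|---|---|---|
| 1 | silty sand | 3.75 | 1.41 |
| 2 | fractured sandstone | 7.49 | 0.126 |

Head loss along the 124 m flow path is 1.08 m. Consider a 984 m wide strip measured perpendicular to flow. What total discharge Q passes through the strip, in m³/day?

53.4

Flow is parallel to layering, so each bed carries its own Darcy discharge and the transmissivities add.
Σ(K_i·b_i) = 1.41×3.75 + 0.126×7.49 = 6.231 m²/day.
Hydraulic gradient i = Δh / L = 1.08 / 124 = 0.008710.
Q = Σ(K_i·b_i) · W · i = 6.231 × 984 × 0.008710 = 53.40 m³/day.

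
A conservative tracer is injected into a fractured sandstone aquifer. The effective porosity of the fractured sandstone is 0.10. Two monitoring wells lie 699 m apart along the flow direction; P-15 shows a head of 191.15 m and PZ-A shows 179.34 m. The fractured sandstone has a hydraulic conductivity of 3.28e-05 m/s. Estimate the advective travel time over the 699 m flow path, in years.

Convert K: 3.28e-05 m/s × 86400 = 2.834 m/day.
Hydraulic gradient i = (191.15 − 179.34) / 699 = 11.81 / 699 = 0.01690.
Darcy flux q = K · i = 2.834 × 0.01690 = 0.04788 m/day.
Seepage velocity v = q / n_e = 0.04788 / 0.10 = 0.4788 m/day.
Travel time t = L / v = 699 / 0.4788 = 1460 days = 3.997 years.

4.00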